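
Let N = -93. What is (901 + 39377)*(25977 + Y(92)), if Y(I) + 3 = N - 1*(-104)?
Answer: 1046623830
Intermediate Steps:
Y(I) = 8 (Y(I) = -3 + (-93 - 1*(-104)) = -3 + (-93 + 104) = -3 + 11 = 8)
(901 + 39377)*(25977 + Y(92)) = (901 + 39377)*(25977 + 8) = 40278*25985 = 1046623830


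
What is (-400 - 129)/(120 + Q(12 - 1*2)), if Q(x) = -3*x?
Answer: -529/90 ≈ -5.8778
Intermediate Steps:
(-400 - 129)/(120 + Q(12 - 1*2)) = (-400 - 129)/(120 - 3*(12 - 1*2)) = -529/(120 - 3*(12 - 2)) = -529/(120 - 3*10) = -529/(120 - 30) = -529/90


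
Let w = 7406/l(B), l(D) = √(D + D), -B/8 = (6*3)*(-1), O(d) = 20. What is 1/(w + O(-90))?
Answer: -1440/13683409 + 22218*√2/13683409 ≈ 0.0021910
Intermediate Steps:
B = 144 (B = -8*6*3*(-1) = -144*(-1) = -8*(-18) = 144)
l(D) = √2*√D (l(D) = √(2*D) = √2*√D)
w = 3703*√2/12 (w = 7406/((√2*√144)) = 7406/((√2*12)) = 7406/((12*√2)) = 7406*(√2/24) = 3703*√2/12 ≈ 436.40)
1/(w + O(-90)) = 1/(3703*√2/12 + 20) = 1/(20 + 3703*√2/12)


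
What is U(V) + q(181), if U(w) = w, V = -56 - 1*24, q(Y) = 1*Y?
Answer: 101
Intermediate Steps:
q(Y) = Y
V = -80 (V = -56 - 24 = -80)
U(V) + q(181) = -80 + 181 = 101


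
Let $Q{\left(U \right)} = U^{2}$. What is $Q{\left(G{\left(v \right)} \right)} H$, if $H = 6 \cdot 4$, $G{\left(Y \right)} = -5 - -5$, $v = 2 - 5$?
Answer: $0$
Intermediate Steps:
$v = -3$
$G{\left(Y \right)} = 0$ ($G{\left(Y \right)} = -5 + 5 = 0$)
$H = 24$
$Q{\left(G{\left(v \right)} \right)} H = 0^{2} \cdot 24 = 0 \cdot 24 = 0$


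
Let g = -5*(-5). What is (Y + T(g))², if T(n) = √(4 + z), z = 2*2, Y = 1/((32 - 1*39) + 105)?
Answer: 76833/9604 + 2*√2/49 ≈ 8.0578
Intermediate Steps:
Y = 1/98 (Y = 1/((32 - 39) + 105) = 1/(-7 + 105) = 1/98 ≈ 0.010204)
z = 4
g = 25
T(n) = 2*√2 (T(n) = √(4 + 4) = √8 = 2*√2)
(Y + T(g))² = (1/98 + 2*√2)²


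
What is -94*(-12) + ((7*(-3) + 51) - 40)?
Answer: 1118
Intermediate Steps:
-94*(-12) + ((7*(-3) + 51) - 40) = 1128 + ((-21 + 51) - 40) = 1128 + (30 - 40) = 1128 - 10 = 1118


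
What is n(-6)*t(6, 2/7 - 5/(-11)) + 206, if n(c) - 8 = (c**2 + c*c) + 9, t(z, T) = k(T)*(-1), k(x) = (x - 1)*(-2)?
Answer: 12302/77 ≈ 159.77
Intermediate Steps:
k(x) = 2 - 2*x (k(x) = (-1 + x)*(-2) = 2 - 2*x)
t(z, T) = -2 + 2*T (t(z, T) = (2 - 2*T)*(-1) = -2 + 2*T)
n(c) = 17 + 2*c**2 (n(c) = 8 + ((c**2 + c*c) + 9) = 8 + ((c**2 + c**2) + 9) = 8 + (2*c**2 + 9) = 8 + (9 + 2*c**2) = 17 + 2*c**2)
n(-6)*t(6, 2/7 - 5/(-11)) + 206 = (17 + 2*(-6)**2)*(-2 + 2*(2/7 - 5/(-11))) + 206 = (17 + 2*36)*(-2 + 2*(2*(1/7) - 5*(-1/11))) + 206 = (17 + 72)*(-2 + 2*(2/7 + 5/11)) + 206 = 89*(-2 + 2*(57/77)) + 206 = 89*(-2 + 114/77) + 206 = 89*(-40/77) + 206 = -3560/77 + 206 = 12302/77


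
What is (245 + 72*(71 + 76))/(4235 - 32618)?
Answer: -10829/28383 ≈ -0.38153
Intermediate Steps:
(245 + 72*(71 + 76))/(4235 - 32618) = (245 + 72*147)/(-28383) = (245 + 10584)*(-1/28383) = 10829*(-1/28383) = -10829/28383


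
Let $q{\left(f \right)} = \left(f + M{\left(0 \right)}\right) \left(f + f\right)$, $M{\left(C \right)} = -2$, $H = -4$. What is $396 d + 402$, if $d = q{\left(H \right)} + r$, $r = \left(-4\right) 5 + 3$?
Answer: $12678$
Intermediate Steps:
$q{\left(f \right)} = 2 f \left(-2 + f\right)$ ($q{\left(f \right)} = \left(f - 2\right) \left(f + f\right) = \left(-2 + f\right) 2 f = 2 f \left(-2 + f\right)$)
$r = -17$ ($r = -20 + 3 = -17$)
$d = 31$ ($d = 2 \left(-4\right) \left(-2 - 4\right) - 17 = 2 \left(-4\right) \left(-6\right) - 17 = 48 - 17 = 31$)
$396 d + 402 = 396 \cdot 31 + 402 = 12276 + 402 = 12678$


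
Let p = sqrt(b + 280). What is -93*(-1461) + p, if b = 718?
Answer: 135873 + sqrt(998) ≈ 1.3590e+5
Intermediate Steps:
p = sqrt(998) (p = sqrt(718 + 280) = sqrt(998) ≈ 31.591)
-93*(-1461) + p = -93*(-1461) + sqrt(998) = 135873 + sqrt(998)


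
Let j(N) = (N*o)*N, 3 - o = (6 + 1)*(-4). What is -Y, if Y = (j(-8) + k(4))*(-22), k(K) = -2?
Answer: 43604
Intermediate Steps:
o = 31 (o = 3 - (6 + 1)*(-4) = 3 - 7*(-4) = 3 - 1*(-28) = 3 + 28 = 31)
j(N) = 31*N**2 (j(N) = (N*31)*N = (31*N)*N = 31*N**2)
Y = -43604 (Y = (31*(-8)**2 - 2)*(-22) = (31*64 - 2)*(-22) = (1984 - 2)*(-22) = 1982*(-22) = -43604)
-Y = -1*(-43604) = 43604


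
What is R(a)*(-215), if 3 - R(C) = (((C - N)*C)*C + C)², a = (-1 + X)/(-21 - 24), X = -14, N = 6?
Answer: -456445/729 ≈ -626.13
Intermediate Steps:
a = ⅓ (a = (-1 - 14)/(-21 - 24) = -15/(-45) = -15*(-1/45) = ⅓ ≈ 0.33333)
R(C) = 3 - (C + C²*(-6 + C))² (R(C) = 3 - (((C - 1*6)*C)*C + C)² = 3 - (((C - 6)*C)*C + C)² = 3 - (((-6 + C)*C)*C + C)² = 3 - ((C*(-6 + C))*C + C)² = 3 - (C²*(-6 + C) + C)² = 3 - (C + C²*(-6 + C))²)
R(a)*(-215) = (3 - (⅓)²*(1 + (⅓)² - 6*⅓)²)*(-215) = (3 - 1*⅑*(1 + ⅑ - 2)²)*(-215) = (3 - 1*⅑*(-8/9)²)*(-215) = (3 - 1*⅑*64/81)*(-215) = (3 - 64/729)*(-215) = (2123/729)*(-215) = -456445/729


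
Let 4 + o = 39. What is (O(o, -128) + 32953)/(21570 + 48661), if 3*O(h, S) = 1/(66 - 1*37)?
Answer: 2866912/6110097 ≈ 0.46921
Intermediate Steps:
o = 35 (o = -4 + 39 = 35)
O(h, S) = 1/87 (O(h, S) = 1/(3*(66 - 1*37)) = 1/(3*(66 - 37)) = (⅓)/29 = (⅓)*(1/29) = 1/87)
(O(o, -128) + 32953)/(21570 + 48661) = (1/87 + 32953)/(21570 + 48661) = (2866912/87)/70231 = (2866912/87)*(1/70231) = 2866912/6110097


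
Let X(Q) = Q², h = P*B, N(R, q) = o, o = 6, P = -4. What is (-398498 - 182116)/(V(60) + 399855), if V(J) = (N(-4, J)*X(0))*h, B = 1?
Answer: -193538/133285 ≈ -1.4521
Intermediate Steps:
N(R, q) = 6
h = -4 (h = -4*1 = -4)
V(J) = 0 (V(J) = (6*0²)*(-4) = (6*0)*(-4) = 0*(-4) = 0)
(-398498 - 182116)/(V(60) + 399855) = (-398498 - 182116)/(0 + 399855) = -580614/399855 = -580614*1/399855 = -193538/133285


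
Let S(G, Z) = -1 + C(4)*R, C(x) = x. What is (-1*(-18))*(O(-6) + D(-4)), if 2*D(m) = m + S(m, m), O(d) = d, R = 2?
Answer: -81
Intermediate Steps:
S(G, Z) = 7 (S(G, Z) = -1 + 4*2 = -1 + 8 = 7)
D(m) = 7/2 + m/2 (D(m) = (m + 7)/2 = (7 + m)/2 = 7/2 + m/2)
(-1*(-18))*(O(-6) + D(-4)) = (-1*(-18))*(-6 + (7/2 + (½)*(-4))) = 18*(-6 + (7/2 - 2)) = 18*(-6 + 3/2) = 18*(-9/2) = -81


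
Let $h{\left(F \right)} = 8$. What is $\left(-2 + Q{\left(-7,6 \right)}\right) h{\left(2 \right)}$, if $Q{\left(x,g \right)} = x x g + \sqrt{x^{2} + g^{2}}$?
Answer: $2336 + 8 \sqrt{85} \approx 2409.8$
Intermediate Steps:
$Q{\left(x,g \right)} = \sqrt{g^{2} + x^{2}} + g x^{2}$ ($Q{\left(x,g \right)} = x^{2} g + \sqrt{g^{2} + x^{2}} = g x^{2} + \sqrt{g^{2} + x^{2}} = \sqrt{g^{2} + x^{2}} + g x^{2}$)
$\left(-2 + Q{\left(-7,6 \right)}\right) h{\left(2 \right)} = \left(-2 + \left(\sqrt{6^{2} + \left(-7\right)^{2}} + 6 \left(-7\right)^{2}\right)\right) 8 = \left(-2 + \left(\sqrt{36 + 49} + 6 \cdot 49\right)\right) 8 = \left(-2 + \left(\sqrt{85} + 294\right)\right) 8 = \left(-2 + \left(294 + \sqrt{85}\right)\right) 8 = \left(292 + \sqrt{85}\right) 8 = 2336 + 8 \sqrt{85}$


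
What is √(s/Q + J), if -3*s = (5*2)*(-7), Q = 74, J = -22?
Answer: I*√267177/111 ≈ 4.6567*I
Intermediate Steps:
s = 70/3 (s = -5*2*(-7)/3 = -10*(-7)/3 = -⅓*(-70) = 70/3 ≈ 23.333)
√(s/Q + J) = √((70/3)/74 - 22) = √((70/3)*(1/74) - 22) = √(35/111 - 22) = √(-2407/111) = I*√267177/111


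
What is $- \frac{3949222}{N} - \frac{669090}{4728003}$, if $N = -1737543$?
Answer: $\frac{124179863956}{58263180969} \approx 2.1314$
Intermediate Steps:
$- \frac{3949222}{N} - \frac{669090}{4728003} = - \frac{3949222}{-1737543} - \frac{669090}{4728003} = \left(-3949222\right) \left(- \frac{1}{1737543}\right) - \frac{223030}{1576001} = \frac{84026}{36969} - \frac{223030}{1576001} = \frac{124179863956}{58263180969}$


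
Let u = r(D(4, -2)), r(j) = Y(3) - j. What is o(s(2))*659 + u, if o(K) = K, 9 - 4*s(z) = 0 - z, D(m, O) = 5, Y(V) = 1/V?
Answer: 21691/12 ≈ 1807.6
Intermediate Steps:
s(z) = 9/4 + z/4 (s(z) = 9/4 - (0 - z)/4 = 9/4 - (-1)*z/4 = 9/4 + z/4)
r(j) = 1/3 - j
u = -14/3 (u = 1/3 - 1*5 = 1/3 - 5 = -14/3 ≈ -4.6667)
o(s(2))*659 + u = (9/4 + (1/4)*2)*659 - 14/3 = (9/4 + 1/2)*659 - 14/3 = (11/4)*659 - 14/3 = 7249/4 - 14/3 = 21691/12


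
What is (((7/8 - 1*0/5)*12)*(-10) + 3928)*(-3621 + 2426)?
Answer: -4568485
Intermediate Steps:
(((7/8 - 1*0/5)*12)*(-10) + 3928)*(-3621 + 2426) = (((7*(⅛) + 0*(⅕))*12)*(-10) + 3928)*(-1195) = (((7/8 + 0)*12)*(-10) + 3928)*(-1195) = (((7/8)*12)*(-10) + 3928)*(-1195) = ((21/2)*(-10) + 3928)*(-1195) = (-105 + 3928)*(-1195) = 3823*(-1195) = -4568485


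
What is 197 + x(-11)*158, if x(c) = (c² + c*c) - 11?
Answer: 36695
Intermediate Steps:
x(c) = -11 + 2*c² (x(c) = (c² + c²) - 11 = 2*c² - 11 = -11 + 2*c²)
197 + x(-11)*158 = 197 + (-11 + 2*(-11)²)*158 = 197 + (-11 + 2*121)*158 = 197 + (-11 + 242)*158 = 197 + 231*158 = 197 + 36498 = 36695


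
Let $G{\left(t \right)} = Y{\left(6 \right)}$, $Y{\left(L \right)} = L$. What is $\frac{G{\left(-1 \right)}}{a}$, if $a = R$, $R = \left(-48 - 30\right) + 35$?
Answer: $- \frac{6}{43} \approx -0.13953$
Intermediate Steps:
$G{\left(t \right)} = 6$
$R = -43$ ($R = -78 + 35 = -43$)
$a = -43$
$\frac{G{\left(-1 \right)}}{a} = \frac{6}{-43} = 6 \left(- \frac{1}{43}\right) = - \frac{6}{43}$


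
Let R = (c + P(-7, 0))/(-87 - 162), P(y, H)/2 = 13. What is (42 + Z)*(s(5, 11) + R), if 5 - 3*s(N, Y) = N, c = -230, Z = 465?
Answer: 34476/83 ≈ 415.37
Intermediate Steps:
P(y, H) = 26 (P(y, H) = 2*13 = 26)
s(N, Y) = 5/3 - N/3
R = 68/83 (R = (-230 + 26)/(-87 - 162) = -204/(-249) = -204*(-1/249) = 68/83 ≈ 0.81928)
(42 + Z)*(s(5, 11) + R) = (42 + 465)*((5/3 - ⅓*5) + 68/83) = 507*((5/3 - 5/3) + 68/83) = 507*(0 + 68/83) = 507*(68/83) = 34476/83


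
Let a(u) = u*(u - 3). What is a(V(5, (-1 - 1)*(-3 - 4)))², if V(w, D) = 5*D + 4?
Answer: 27604516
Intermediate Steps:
V(w, D) = 4 + 5*D
a(u) = u*(-3 + u)
a(V(5, (-1 - 1)*(-3 - 4)))² = ((4 + 5*((-1 - 1)*(-3 - 4)))*(-3 + (4 + 5*((-1 - 1)*(-3 - 4)))))² = ((4 + 5*(-2*(-7)))*(-3 + (4 + 5*(-2*(-7)))))² = ((4 + 5*14)*(-3 + (4 + 5*14)))² = ((4 + 70)*(-3 + (4 + 70)))² = (74*(-3 + 74))² = (74*71)² = 5254² = 27604516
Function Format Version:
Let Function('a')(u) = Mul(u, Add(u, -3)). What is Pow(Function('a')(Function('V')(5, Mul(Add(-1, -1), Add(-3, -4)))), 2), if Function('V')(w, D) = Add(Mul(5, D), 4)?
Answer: 27604516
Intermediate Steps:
Function('V')(w, D) = Add(4, Mul(5, D))
Function('a')(u) = Mul(u, Add(-3, u))
Pow(Function('a')(Function('V')(5, Mul(Add(-1, -1), Add(-3, -4)))), 2) = Pow(Mul(Add(4, Mul(5, Mul(Add(-1, -1), Add(-3, -4)))), Add(-3, Add(4, Mul(5, Mul(Add(-1, -1), Add(-3, -4)))))), 2) = Pow(Mul(Add(4, Mul(5, Mul(-2, -7))), Add(-3, Add(4, Mul(5, Mul(-2, -7))))), 2) = Pow(Mul(Add(4, Mul(5, 14)), Add(-3, Add(4, Mul(5, 14)))), 2) = Pow(Mul(Add(4, 70), Add(-3, Add(4, 70))), 2) = Pow(Mul(74, Add(-3, 74)), 2) = Pow(Mul(74, 71), 2) = Pow(5254, 2) = 27604516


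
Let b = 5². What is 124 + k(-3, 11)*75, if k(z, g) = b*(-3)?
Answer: -5501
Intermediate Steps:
b = 25
k(z, g) = -75 (k(z, g) = 25*(-3) = -75)
124 + k(-3, 11)*75 = 124 - 75*75 = 124 - 5625 = -5501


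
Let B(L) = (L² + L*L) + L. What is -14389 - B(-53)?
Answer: -19954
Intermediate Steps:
B(L) = L + 2*L² (B(L) = (L² + L²) + L = 2*L² + L = L + 2*L²)
-14389 - B(-53) = -14389 - (-53)*(1 + 2*(-53)) = -14389 - (-53)*(1 - 106) = -14389 - (-53)*(-105) = -14389 - 1*5565 = -14389 - 5565 = -19954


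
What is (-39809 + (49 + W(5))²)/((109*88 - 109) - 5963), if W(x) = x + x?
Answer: -4541/440 ≈ -10.320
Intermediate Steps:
W(x) = 2*x
(-39809 + (49 + W(5))²)/((109*88 - 109) - 5963) = (-39809 + (49 + 2*5)²)/((109*88 - 109) - 5963) = (-39809 + (49 + 10)²)/((9592 - 109) - 5963) = (-39809 + 59²)/(9483 - 5963) = (-39809 + 3481)/3520 = -36328*1/3520 = -4541/440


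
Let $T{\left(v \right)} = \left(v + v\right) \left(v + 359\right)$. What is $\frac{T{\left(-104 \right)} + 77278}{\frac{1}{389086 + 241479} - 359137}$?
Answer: $- \frac{7641817235}{113229611202} \approx -0.06749$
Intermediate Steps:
$T{\left(v \right)} = 2 v \left(359 + v\right)$
$\frac{T{\left(-104 \right)} + 77278}{\frac{1}{389086 + 241479} - 359137} = \frac{2 \left(-104\right) \left(359 - 104\right) + 77278}{\frac{1}{389086 + 241479} - 359137} = \frac{2 \left(-104\right) 255 + 77278}{\frac{1}{630565} - 359137} = \frac{-53040 + 77278}{\frac{1}{630565} - 359137} = \frac{24238}{- \frac{226459222404}{630565}} = 24238 \left(- \frac{630565}{226459222404}\right) = - \frac{7641817235}{113229611202}$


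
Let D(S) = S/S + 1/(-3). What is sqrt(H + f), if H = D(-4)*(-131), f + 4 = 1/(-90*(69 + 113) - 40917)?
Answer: I*sqrt(299842477719)/57297 ≈ 9.5569*I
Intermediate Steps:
D(S) = 2/3 (D(S) = 1 + 1*(-1/3) = 1 - 1/3 = 2/3)
f = -229189/57297 (f = -4 + 1/(-90*(69 + 113) - 40917) = -4 + 1/(-90*182 - 40917) = -4 + 1/(-16380 - 40917) = -4 + 1/(-57297) = -4 - 1/57297 = -229189/57297 ≈ -4.0000)
H = -262/3 (H = (2/3)*(-131) = -262/3 ≈ -87.333)
sqrt(H + f) = sqrt(-262/3 - 229189/57297) = sqrt(-5233127/57297) = I*sqrt(299842477719)/57297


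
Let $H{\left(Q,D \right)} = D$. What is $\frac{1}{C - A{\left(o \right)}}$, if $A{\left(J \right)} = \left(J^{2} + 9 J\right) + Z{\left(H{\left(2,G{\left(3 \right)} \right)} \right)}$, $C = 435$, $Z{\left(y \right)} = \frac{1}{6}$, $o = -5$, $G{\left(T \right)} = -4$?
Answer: $\frac{6}{2729} \approx 0.0021986$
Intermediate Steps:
$Z{\left(y \right)} = \frac{1}{6}$
$A{\left(J \right)} = \frac{1}{6} + J^{2} + 9 J$ ($A{\left(J \right)} = \left(J^{2} + 9 J\right) + \frac{1}{6} = \frac{1}{6} + J^{2} + 9 J$)
$\frac{1}{C - A{\left(o \right)}} = \frac{1}{435 - \left(\frac{1}{6} + \left(-5\right)^{2} + 9 \left(-5\right)\right)} = \frac{1}{435 - \left(\frac{1}{6} + 25 - 45\right)} = \frac{1}{435 - - \frac{119}{6}} = \frac{1}{435 + \frac{119}{6}} = \frac{1}{\frac{2729}{6}} = \frac{6}{2729}$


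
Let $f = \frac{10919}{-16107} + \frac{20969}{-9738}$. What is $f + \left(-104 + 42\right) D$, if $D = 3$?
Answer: $- \frac{9872723527}{52283322} \approx -188.83$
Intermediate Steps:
$f = - \frac{148025635}{52283322}$ ($f = 10919 \left(- \frac{1}{16107}\right) + 20969 \left(- \frac{1}{9738}\right) = - \frac{10919}{16107} - \frac{20969}{9738} = - \frac{148025635}{52283322} \approx -2.8312$)
$f + \left(-104 + 42\right) D = - \frac{148025635}{52283322} + \left(-104 + 42\right) 3 = - \frac{148025635}{52283322} - 186 = - \frac{9872723527}{52283322}$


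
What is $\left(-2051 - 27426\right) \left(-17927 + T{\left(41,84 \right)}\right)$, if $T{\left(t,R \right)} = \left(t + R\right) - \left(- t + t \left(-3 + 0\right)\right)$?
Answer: $519915326$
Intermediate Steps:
$T{\left(t,R \right)} = R + 5 t$ ($T{\left(t,R \right)} = \left(R + t\right) - \left(- t + t \left(-3\right)\right) = \left(R + t\right) + \left(t - - 3 t\right) = \left(R + t\right) + \left(t + 3 t\right) = \left(R + t\right) + 4 t = R + 5 t$)
$\left(-2051 - 27426\right) \left(-17927 + T{\left(41,84 \right)}\right) = \left(-2051 - 27426\right) \left(-17927 + \left(84 + 5 \cdot 41\right)\right) = - 29477 \left(-17927 + \left(84 + 205\right)\right) = - 29477 \left(-17927 + 289\right) = \left(-29477\right) \left(-17638\right) = 519915326$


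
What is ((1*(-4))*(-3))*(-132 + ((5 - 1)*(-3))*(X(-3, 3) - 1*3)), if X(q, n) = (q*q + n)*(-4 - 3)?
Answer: 10944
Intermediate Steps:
X(q, n) = -7*n - 7*q² (X(q, n) = (q² + n)*(-7) = (n + q²)*(-7) = -7*n - 7*q²)
((1*(-4))*(-3))*(-132 + ((5 - 1)*(-3))*(X(-3, 3) - 1*3)) = ((1*(-4))*(-3))*(-132 + ((5 - 1)*(-3))*((-7*3 - 7*(-3)²) - 1*3)) = (-4*(-3))*(-132 + (4*(-3))*((-21 - 7*9) - 3)) = 12*(-132 - 12*((-21 - 63) - 3)) = 12*(-132 - 12*(-84 - 3)) = 12*(-132 - 12*(-87)) = 12*(-132 + 1044) = 12*912 = 10944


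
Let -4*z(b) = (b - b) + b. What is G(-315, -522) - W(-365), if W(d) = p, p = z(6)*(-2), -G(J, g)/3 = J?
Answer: 942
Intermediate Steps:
G(J, g) = -3*J
z(b) = -b/4 (z(b) = -((b - b) + b)/4 = -(0 + b)/4 = -b/4)
p = 3 (p = -1/4*6*(-2) = -3/2*(-2) = 3)
W(d) = 3
G(-315, -522) - W(-365) = -3*(-315) - 1*3 = 945 - 3 = 942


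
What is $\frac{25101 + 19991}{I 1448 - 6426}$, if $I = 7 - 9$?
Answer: $- \frac{22546}{4661} \approx -4.8372$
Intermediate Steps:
$I = -2$ ($I = 7 - 9 = -2$)
$\frac{25101 + 19991}{I 1448 - 6426} = \frac{25101 + 19991}{\left(-2\right) 1448 - 6426} = \frac{45092}{-2896 - 6426} = \frac{45092}{-9322} = 45092 \left(- \frac{1}{9322}\right) = - \frac{22546}{4661}$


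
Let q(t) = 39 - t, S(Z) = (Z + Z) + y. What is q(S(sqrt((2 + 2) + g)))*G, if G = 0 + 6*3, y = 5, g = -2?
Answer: 612 - 36*sqrt(2) ≈ 561.09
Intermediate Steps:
S(Z) = 5 + 2*Z (S(Z) = (Z + Z) + 5 = 2*Z + 5 = 5 + 2*Z)
G = 18 (G = 0 + 18 = 18)
q(S(sqrt((2 + 2) + g)))*G = (39 - (5 + 2*sqrt((2 + 2) - 2)))*18 = (39 - (5 + 2*sqrt(4 - 2)))*18 = (39 - (5 + 2*sqrt(2)))*18 = (39 + (-5 - 2*sqrt(2)))*18 = (34 - 2*sqrt(2))*18 = 612 - 36*sqrt(2)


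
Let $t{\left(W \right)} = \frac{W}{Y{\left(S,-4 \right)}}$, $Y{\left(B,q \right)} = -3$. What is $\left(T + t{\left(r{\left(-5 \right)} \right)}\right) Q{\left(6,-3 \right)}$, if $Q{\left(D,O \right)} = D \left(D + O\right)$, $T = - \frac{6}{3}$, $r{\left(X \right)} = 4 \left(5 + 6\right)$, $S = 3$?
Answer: $-300$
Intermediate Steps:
$r{\left(X \right)} = 44$ ($r{\left(X \right)} = 4 \cdot 11 = 44$)
$T = -2$ ($T = \left(-6\right) \frac{1}{3} = -2$)
$t{\left(W \right)} = - \frac{W}{3}$ ($t{\left(W \right)} = \frac{W}{-3} = W \left(- \frac{1}{3}\right) = - \frac{W}{3}$)
$\left(T + t{\left(r{\left(-5 \right)} \right)}\right) Q{\left(6,-3 \right)} = \left(-2 - \frac{44}{3}\right) 6 \left(6 - 3\right) = \left(-2 - \frac{44}{3}\right) 6 \cdot 3 = \left(- \frac{50}{3}\right) 18 = -300$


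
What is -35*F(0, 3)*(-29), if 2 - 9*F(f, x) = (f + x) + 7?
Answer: -8120/9 ≈ -902.22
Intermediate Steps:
F(f, x) = -5/9 - f/9 - x/9 (F(f, x) = 2/9 - ((f + x) + 7)/9 = 2/9 - (7 + f + x)/9 = 2/9 + (-7/9 - f/9 - x/9) = -5/9 - f/9 - x/9)
-35*F(0, 3)*(-29) = -35*(-5/9 - ⅑*0 - ⅑*3)*(-29) = -35*(-5/9 + 0 - ⅓)*(-29) = -35*(-8/9)*(-29) = (280/9)*(-29) = -8120/9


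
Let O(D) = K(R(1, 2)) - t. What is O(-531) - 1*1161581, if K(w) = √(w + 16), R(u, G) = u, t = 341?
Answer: -1161922 + √17 ≈ -1.1619e+6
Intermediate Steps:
K(w) = √(16 + w)
O(D) = -341 + √17 (O(D) = √(16 + 1) - 1*341 = √17 - 341 = -341 + √17)
O(-531) - 1*1161581 = (-341 + √17) - 1*1161581 = (-341 + √17) - 1161581 = -1161922 + √17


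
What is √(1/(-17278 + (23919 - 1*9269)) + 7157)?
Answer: 23*√2595515/438 ≈ 84.599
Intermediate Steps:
√(1/(-17278 + (23919 - 1*9269)) + 7157) = √(1/(-17278 + (23919 - 9269)) + 7157) = √(1/(-17278 + 14650) + 7157) = √(1/(-2628) + 7157) = √(-1/2628 + 7157) = √(18808595/2628) = 23*√2595515/438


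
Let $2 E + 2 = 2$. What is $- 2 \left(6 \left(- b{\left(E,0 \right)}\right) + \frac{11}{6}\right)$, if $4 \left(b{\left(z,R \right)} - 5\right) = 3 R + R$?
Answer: $\frac{169}{3} \approx 56.333$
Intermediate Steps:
$E = 0$ ($E = -1 + \frac{1}{2} \cdot 2 = -1 + 1 = 0$)
$b{\left(z,R \right)} = 5 + R$ ($b{\left(z,R \right)} = 5 + \frac{3 R + R}{4} = 5 + \frac{4 R}{4} = 5 + R$)
$- 2 \left(6 \left(- b{\left(E,0 \right)}\right) + \frac{11}{6}\right) = - 2 \left(6 \left(- (5 + 0)\right) + \frac{11}{6}\right) = - 2 \left(6 \left(\left(-1\right) 5\right) + 11 \cdot \frac{1}{6}\right) = - 2 \left(6 \left(-5\right) + \frac{11}{6}\right) = - 2 \left(-30 + \frac{11}{6}\right) = \left(-2\right) \left(- \frac{169}{6}\right) = \frac{169}{3}$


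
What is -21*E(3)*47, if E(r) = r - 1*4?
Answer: 987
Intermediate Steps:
E(r) = -4 + r (E(r) = r - 4 = -4 + r)
-21*E(3)*47 = -21*(-4 + 3)*47 = -21*(-1)*47 = 21*47 = 987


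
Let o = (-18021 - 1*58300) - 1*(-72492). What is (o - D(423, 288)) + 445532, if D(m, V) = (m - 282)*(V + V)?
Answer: 360487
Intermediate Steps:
D(m, V) = 2*V*(-282 + m) (D(m, V) = (-282 + m)*(2*V) = 2*V*(-282 + m))
o = -3829 (o = (-18021 - 58300) + 72492 = -76321 + 72492 = -3829)
(o - D(423, 288)) + 445532 = (-3829 - 2*288*(-282 + 423)) + 445532 = (-3829 - 2*288*141) + 445532 = (-3829 - 1*81216) + 445532 = (-3829 - 81216) + 445532 = -85045 + 445532 = 360487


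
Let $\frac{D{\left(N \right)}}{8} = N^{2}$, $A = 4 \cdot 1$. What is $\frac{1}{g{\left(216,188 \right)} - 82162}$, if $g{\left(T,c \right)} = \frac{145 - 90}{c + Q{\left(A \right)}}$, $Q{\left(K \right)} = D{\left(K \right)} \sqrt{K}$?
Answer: $- \frac{444}{36479873} \approx -1.2171 \cdot 10^{-5}$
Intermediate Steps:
$A = 4$
$D{\left(N \right)} = 8 N^{2}$
$Q{\left(K \right)} = 8 K^{\frac{5}{2}}$ ($Q{\left(K \right)} = 8 K^{2} \sqrt{K} = 8 K^{\frac{5}{2}}$)
$g{\left(T,c \right)} = \frac{55}{256 + c}$ ($g{\left(T,c \right)} = \frac{145 - 90}{c + 8 \cdot 4^{\frac{5}{2}}} = \frac{55}{c + 8 \cdot 32} = \frac{55}{c + 256} = \frac{55}{256 + c}$)
$\frac{1}{g{\left(216,188 \right)} - 82162} = \frac{1}{\frac{55}{256 + 188} - 82162} = \frac{1}{\frac{55}{444} - 82162} = \frac{1}{- \frac{36479873}{444}} = - \frac{444}{36479873}$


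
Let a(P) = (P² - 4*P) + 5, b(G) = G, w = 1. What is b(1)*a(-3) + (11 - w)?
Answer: 36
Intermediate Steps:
a(P) = 5 + P² - 4*P
b(1)*a(-3) + (11 - w) = 1*(5 + (-3)² - 4*(-3)) + (11 - 1*1) = 1*(5 + 9 + 12) + (11 - 1) = 1*26 + 10 = 26 + 10 = 36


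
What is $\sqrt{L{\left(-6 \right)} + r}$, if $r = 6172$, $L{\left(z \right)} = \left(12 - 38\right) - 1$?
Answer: $\sqrt{6145} \approx 78.39$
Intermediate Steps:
$L{\left(z \right)} = -27$ ($L{\left(z \right)} = -26 - 1 = -27$)
$\sqrt{L{\left(-6 \right)} + r} = \sqrt{-27 + 6172} = \sqrt{6145}$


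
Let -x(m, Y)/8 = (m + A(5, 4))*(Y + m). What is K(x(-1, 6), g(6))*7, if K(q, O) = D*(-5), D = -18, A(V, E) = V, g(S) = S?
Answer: 630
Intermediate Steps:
x(m, Y) = -8*(5 + m)*(Y + m) (x(m, Y) = -8*(m + 5)*(Y + m) = -8*(5 + m)*(Y + m))
K(q, O) = 90 (K(q, O) = -18*(-5) = 90)
K(x(-1, 6), g(6))*7 = 90*7 = 630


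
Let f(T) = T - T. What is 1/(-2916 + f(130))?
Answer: -1/2916 ≈ -0.00034294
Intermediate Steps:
f(T) = 0
1/(-2916 + f(130)) = 1/(-2916 + 0) = 1/(-2916) = -1/2916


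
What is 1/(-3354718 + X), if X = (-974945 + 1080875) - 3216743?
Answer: -1/6465531 ≈ -1.5467e-7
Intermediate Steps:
X = -3110813 (X = 105930 - 3216743 = -3110813)
1/(-3354718 + X) = 1/(-3354718 - 3110813) = 1/(-6465531) = -1/6465531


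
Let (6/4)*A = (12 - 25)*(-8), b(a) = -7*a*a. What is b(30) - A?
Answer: -19108/3 ≈ -6369.3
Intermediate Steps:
b(a) = -7*a**2
A = 208/3 (A = 2*((12 - 25)*(-8))/3 = 2*(-13*(-8))/3 = (2/3)*104 = 208/3 ≈ 69.333)
b(30) - A = -7*30**2 - 1*208/3 = -7*900 - 208/3 = -6300 - 208/3 = -19108/3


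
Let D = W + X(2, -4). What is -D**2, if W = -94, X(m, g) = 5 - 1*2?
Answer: -8281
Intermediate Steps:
X(m, g) = 3 (X(m, g) = 5 - 2 = 3)
D = -91 (D = -94 + 3 = -91)
-D**2 = -1*(-91)**2 = -1*8281 = -8281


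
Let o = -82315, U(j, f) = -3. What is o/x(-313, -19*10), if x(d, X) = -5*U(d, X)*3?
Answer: -16463/9 ≈ -1829.2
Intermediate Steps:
x(d, X) = 45 (x(d, X) = -5*(-3)*3 = 15*3 = 45)
o/x(-313, -19*10) = -82315/45 = -82315*1/45 = -16463/9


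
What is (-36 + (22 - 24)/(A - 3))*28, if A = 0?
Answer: -2968/3 ≈ -989.33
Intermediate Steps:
(-36 + (22 - 24)/(A - 3))*28 = (-36 + (22 - 24)/(0 - 3))*28 = (-36 - 2/(-3))*28 = (-36 - 2*(-⅓))*28 = (-36 + ⅔)*28 = -106/3*28 = -2968/3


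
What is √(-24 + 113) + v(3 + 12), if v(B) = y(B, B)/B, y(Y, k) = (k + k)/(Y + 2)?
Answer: 2/17 + √89 ≈ 9.5516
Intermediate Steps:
y(Y, k) = 2*k/(2 + Y) (y(Y, k) = (2*k)/(2 + Y) = 2*k/(2 + Y))
v(B) = 2/(2 + B) (v(B) = (2*B/(2 + B))/B = 2/(2 + B))
√(-24 + 113) + v(3 + 12) = √(-24 + 113) + 2/(2 + (3 + 12)) = √89 + 2/(2 + 15) = √89 + 2/17 = 2/17 + √89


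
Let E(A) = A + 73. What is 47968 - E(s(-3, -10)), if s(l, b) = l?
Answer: 47898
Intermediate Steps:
E(A) = 73 + A
47968 - E(s(-3, -10)) = 47968 - (73 - 3) = 47968 - 1*70 = 47968 - 70 = 47898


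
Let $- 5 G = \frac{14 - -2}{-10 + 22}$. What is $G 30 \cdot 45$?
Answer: $-360$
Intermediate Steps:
$G = - \frac{4}{15}$ ($G = - \frac{\left(14 - -2\right) \frac{1}{-10 + 22}}{5} = - \frac{\left(14 + 2\right) \frac{1}{12}}{5} = - \frac{16 \cdot \frac{1}{12}}{5} = \left(- \frac{1}{5}\right) \frac{4}{3} = - \frac{4}{15} \approx -0.26667$)
$G 30 \cdot 45 = \left(- \frac{4}{15}\right) 30 \cdot 45 = \left(-8\right) 45 = -360$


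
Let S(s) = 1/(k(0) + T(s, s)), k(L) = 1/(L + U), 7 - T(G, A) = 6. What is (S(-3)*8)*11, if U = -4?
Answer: 352/3 ≈ 117.33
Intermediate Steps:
T(G, A) = 1 (T(G, A) = 7 - 1*6 = 7 - 6 = 1)
k(L) = 1/(-4 + L) (k(L) = 1/(L - 4) = 1/(-4 + L))
S(s) = 4/3 (S(s) = 1/(1/(-4 + 0) + 1) = 1/(1/(-4) + 1) = 1/(-1/4 + 1) = 1/(3/4) = 4/3)
(S(-3)*8)*11 = ((4/3)*8)*11 = (32/3)*11 = 352/3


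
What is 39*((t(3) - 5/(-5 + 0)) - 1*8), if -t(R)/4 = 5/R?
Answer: -533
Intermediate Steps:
t(R) = -20/R
39*((t(3) - 5/(-5 + 0)) - 1*8) = 39*((-20/3 - 5/(-5 + 0)) - 1*8) = 39*((-20*⅓ - 5/(-5)) - 8) = 39*((-20/3 - 5*(-⅕)) - 8) = 39*((-20/3 + 1) - 8) = 39*(-17/3 - 8) = 39*(-41/3) = -533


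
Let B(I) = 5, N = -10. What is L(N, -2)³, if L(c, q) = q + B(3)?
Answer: 27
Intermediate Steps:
L(c, q) = 5 + q (L(c, q) = q + 5 = 5 + q)
L(N, -2)³ = (5 - 2)³ = 3³ = 27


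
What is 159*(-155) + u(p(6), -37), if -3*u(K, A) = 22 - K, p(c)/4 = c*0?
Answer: -73957/3 ≈ -24652.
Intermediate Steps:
p(c) = 0 (p(c) = 4*(c*0) = 4*0 = 0)
u(K, A) = -22/3 + K/3 (u(K, A) = -(22 - K)/3 = -22/3 + K/3)
159*(-155) + u(p(6), -37) = 159*(-155) + (-22/3 + (1/3)*0) = -24645 + (-22/3 + 0) = -24645 - 22/3 = -73957/3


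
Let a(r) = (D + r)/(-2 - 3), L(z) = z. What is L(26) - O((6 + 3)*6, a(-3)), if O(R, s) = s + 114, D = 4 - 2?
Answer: -441/5 ≈ -88.200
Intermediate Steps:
D = 2
a(r) = -⅖ - r/5 (a(r) = (2 + r)/(-2 - 3) = (2 + r)/(-5) = (2 + r)*(-⅕) = -⅖ - r/5)
O(R, s) = 114 + s
L(26) - O((6 + 3)*6, a(-3)) = 26 - (114 + (-⅖ - ⅕*(-3))) = 26 - (114 + (-⅖ + ⅗)) = 26 - (114 + ⅕) = 26 - 1*571/5 = 26 - 571/5 = -441/5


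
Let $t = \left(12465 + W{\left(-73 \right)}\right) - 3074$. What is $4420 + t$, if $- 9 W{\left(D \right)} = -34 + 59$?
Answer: $\frac{124274}{9} \approx 13808.0$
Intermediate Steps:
$W{\left(D \right)} = - \frac{25}{9}$ ($W{\left(D \right)} = - \frac{-34 + 59}{9} = \left(- \frac{1}{9}\right) 25 = - \frac{25}{9}$)
$t = \frac{84494}{9}$ ($t = \left(12465 - \frac{25}{9}\right) - 3074 = \frac{112160}{9} - 3074 = \frac{84494}{9} \approx 9388.2$)
$4420 + t = 4420 + \frac{84494}{9} = \frac{124274}{9}$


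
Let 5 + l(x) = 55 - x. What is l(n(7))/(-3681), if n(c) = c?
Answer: -43/3681 ≈ -0.011682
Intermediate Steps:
l(x) = 50 - x (l(x) = -5 + (55 - x) = 50 - x)
l(n(7))/(-3681) = (50 - 1*7)/(-3681) = (50 - 7)*(-1/3681) = 43*(-1/3681) = -43/3681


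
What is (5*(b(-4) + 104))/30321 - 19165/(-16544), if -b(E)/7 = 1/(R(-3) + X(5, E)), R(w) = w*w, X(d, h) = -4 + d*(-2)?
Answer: 589820653/501630624 ≈ 1.1758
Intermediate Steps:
X(d, h) = -4 - 2*d
R(w) = w**2
b(E) = 7/5 (b(E) = -7/((-3)**2 + (-4 - 2*5)) = -7/(9 + (-4 - 10)) = -7/(9 - 14) = -7/(-5) = -7*(-1/5) = 7/5)
(5*(b(-4) + 104))/30321 - 19165/(-16544) = (5*(7/5 + 104))/30321 - 19165/(-16544) = (5*(527/5))*(1/30321) - 19165*(-1/16544) = 527*(1/30321) + 19165/16544 = 527/30321 + 19165/16544 = 589820653/501630624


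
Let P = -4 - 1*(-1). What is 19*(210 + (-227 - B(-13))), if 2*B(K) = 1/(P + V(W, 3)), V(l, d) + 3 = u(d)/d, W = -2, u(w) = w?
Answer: -3211/10 ≈ -321.10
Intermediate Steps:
P = -3 (P = -4 + 1 = -3)
V(l, d) = -2 (V(l, d) = -3 + d/d = -3 + 1 = -2)
B(K) = -⅒ (B(K) = 1/(2*(-3 - 2)) = (½)/(-5) = (½)*(-⅕) = -⅒)
19*(210 + (-227 - B(-13))) = 19*(210 + (-227 - 1*(-⅒))) = 19*(210 + (-227 + ⅒)) = 19*(210 - 2269/10) = 19*(-169/10) = -3211/10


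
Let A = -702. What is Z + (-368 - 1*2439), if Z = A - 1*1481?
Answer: -4990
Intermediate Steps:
Z = -2183 (Z = -702 - 1*1481 = -702 - 1481 = -2183)
Z + (-368 - 1*2439) = -2183 + (-368 - 1*2439) = -2183 + (-368 - 2439) = -2183 - 2807 = -4990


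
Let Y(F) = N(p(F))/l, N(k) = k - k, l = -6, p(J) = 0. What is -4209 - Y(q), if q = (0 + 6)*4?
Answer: -4209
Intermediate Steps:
q = 24 (q = 6*4 = 24)
N(k) = 0
Y(F) = 0 (Y(F) = 0/(-6) = 0*(-⅙) = 0)
-4209 - Y(q) = -4209 - 1*0 = -4209 + 0 = -4209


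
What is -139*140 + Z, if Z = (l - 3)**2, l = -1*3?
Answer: -19424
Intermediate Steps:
l = -3
Z = 36 (Z = (-3 - 3)**2 = (-6)**2 = 36)
-139*140 + Z = -139*140 + 36 = -19460 + 36 = -19424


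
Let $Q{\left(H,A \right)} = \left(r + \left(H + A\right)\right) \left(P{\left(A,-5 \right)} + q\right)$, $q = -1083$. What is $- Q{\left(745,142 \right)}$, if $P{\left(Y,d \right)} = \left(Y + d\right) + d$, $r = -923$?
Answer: $-34236$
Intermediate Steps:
$P{\left(Y,d \right)} = Y + 2 d$
$Q{\left(H,A \right)} = \left(-1093 + A\right) \left(-923 + A + H\right)$ ($Q{\left(H,A \right)} = \left(-923 + \left(H + A\right)\right) \left(\left(A + 2 \left(-5\right)\right) - 1083\right) = \left(-923 + \left(A + H\right)\right) \left(\left(A - 10\right) - 1083\right) = \left(-923 + A + H\right) \left(\left(-10 + A\right) - 1083\right) = \left(-923 + A + H\right) \left(-1093 + A\right) = \left(-1093 + A\right) \left(-923 + A + H\right)$)
$- Q{\left(745,142 \right)} = - (1008839 + 142^{2} - 286272 - 814285 + 142 \cdot 745) = - (1008839 + 20164 - 286272 - 814285 + 105790) = \left(-1\right) 34236 = -34236$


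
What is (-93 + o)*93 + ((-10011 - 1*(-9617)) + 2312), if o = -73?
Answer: -13520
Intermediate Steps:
(-93 + o)*93 + ((-10011 - 1*(-9617)) + 2312) = (-93 - 73)*93 + ((-10011 - 1*(-9617)) + 2312) = -166*93 + ((-10011 + 9617) + 2312) = -15438 + (-394 + 2312) = -15438 + 1918 = -13520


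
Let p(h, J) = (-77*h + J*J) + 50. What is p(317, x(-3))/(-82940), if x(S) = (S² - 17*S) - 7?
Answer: 2155/8294 ≈ 0.25983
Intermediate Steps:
x(S) = -7 + S² - 17*S
p(h, J) = 50 + J² - 77*h (p(h, J) = (-77*h + J²) + 50 = (J² - 77*h) + 50 = 50 + J² - 77*h)
p(317, x(-3))/(-82940) = (50 + (-7 + (-3)² - 17*(-3))² - 77*317)/(-82940) = (50 + (-7 + 9 + 51)² - 24409)*(-1/82940) = (50 + 53² - 24409)*(-1/82940) = (50 + 2809 - 24409)*(-1/82940) = -21550*(-1/82940) = 2155/8294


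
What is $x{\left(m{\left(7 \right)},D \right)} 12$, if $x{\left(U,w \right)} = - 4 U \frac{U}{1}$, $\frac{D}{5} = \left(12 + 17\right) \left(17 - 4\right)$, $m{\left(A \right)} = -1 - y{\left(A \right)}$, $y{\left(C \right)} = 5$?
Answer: $-1728$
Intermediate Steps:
$m{\left(A \right)} = -6$ ($m{\left(A \right)} = -1 - 5 = -6$)
$D = 1885$ ($D = 5 \left(12 + 17\right) \left(17 - 4\right) = 5 \cdot 29 \cdot 13 = 5 \cdot 377 = 1885$)
$x{\left(U,w \right)} = - 4 U^{2}$ ($x{\left(U,w \right)} = - 4 U U 1 = - 4 U U = - 4 U^{2}$)
$x{\left(m{\left(7 \right)},D \right)} 12 = - 4 \left(-6\right)^{2} \cdot 12 = \left(-4\right) 36 \cdot 12 = \left(-144\right) 12 = -1728$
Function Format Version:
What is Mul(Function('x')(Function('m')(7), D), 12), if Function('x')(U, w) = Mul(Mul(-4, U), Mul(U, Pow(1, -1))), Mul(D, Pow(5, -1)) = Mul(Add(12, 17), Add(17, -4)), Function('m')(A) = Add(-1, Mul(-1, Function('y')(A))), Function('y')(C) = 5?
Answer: -1728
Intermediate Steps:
Function('m')(A) = -6 (Function('m')(A) = Add(-1, Mul(-1, 5)) = Add(-1, -5) = -6)
D = 1885 (D = Mul(5, Mul(Add(12, 17), Add(17, -4))) = Mul(5, Mul(29, 13)) = Mul(5, 377) = 1885)
Function('x')(U, w) = Mul(-4, Pow(U, 2)) (Function('x')(U, w) = Mul(Mul(-4, U), Mul(U, 1)) = Mul(Mul(-4, U), U) = Mul(-4, Pow(U, 2)))
Mul(Function('x')(Function('m')(7), D), 12) = Mul(Mul(-4, Pow(-6, 2)), 12) = Mul(Mul(-4, 36), 12) = Mul(-144, 12) = -1728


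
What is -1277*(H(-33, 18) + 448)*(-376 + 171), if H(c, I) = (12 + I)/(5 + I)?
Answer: 2705286190/23 ≈ 1.1762e+8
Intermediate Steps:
H(c, I) = (12 + I)/(5 + I)
-1277*(H(-33, 18) + 448)*(-376 + 171) = -1277*((12 + 18)/(5 + 18) + 448)*(-376 + 171) = -1277*(30/23 + 448)*(-205) = -13196518*(-205)/23 = -1277*(-2118470/23) = 2705286190/23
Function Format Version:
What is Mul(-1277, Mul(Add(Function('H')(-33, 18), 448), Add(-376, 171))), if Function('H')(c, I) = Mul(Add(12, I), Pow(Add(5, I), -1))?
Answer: Rational(2705286190, 23) ≈ 1.1762e+8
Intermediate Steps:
Function('H')(c, I) = Mul(Pow(Add(5, I), -1), Add(12, I))
Mul(-1277, Mul(Add(Function('H')(-33, 18), 448), Add(-376, 171))) = Mul(-1277, Mul(Add(Mul(Pow(Add(5, 18), -1), Add(12, 18)), 448), Add(-376, 171))) = Mul(-1277, Mul(Add(Mul(Pow(23, -1), 30), 448), -205)) = Mul(-1277, Mul(Add(Mul(Rational(1, 23), 30), 448), -205)) = Mul(-1277, Mul(Add(Rational(30, 23), 448), -205)) = Mul(-1277, Mul(Rational(10334, 23), -205)) = Mul(-1277, Rational(-2118470, 23)) = Rational(2705286190, 23)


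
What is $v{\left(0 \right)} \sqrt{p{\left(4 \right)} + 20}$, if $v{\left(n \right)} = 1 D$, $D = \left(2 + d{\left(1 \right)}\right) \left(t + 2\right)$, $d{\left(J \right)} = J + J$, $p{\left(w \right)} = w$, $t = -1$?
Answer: $8 \sqrt{6} \approx 19.596$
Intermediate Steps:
$d{\left(J \right)} = 2 J$
$D = 4$ ($D = \left(2 + 2 \cdot 1\right) \left(-1 + 2\right) = \left(2 + 2\right) 1 = 4 \cdot 1 = 4$)
$v{\left(n \right)} = 4$ ($v{\left(n \right)} = 1 \cdot 4 = 4$)
$v{\left(0 \right)} \sqrt{p{\left(4 \right)} + 20} = 4 \sqrt{4 + 20} = 4 \sqrt{24} = 4 \cdot 2 \sqrt{6} = 8 \sqrt{6}$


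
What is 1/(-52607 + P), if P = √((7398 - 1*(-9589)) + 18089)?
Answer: -52607/2767461373 - 2*√8769/2767461373 ≈ -1.9077e-5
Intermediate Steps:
P = 2*√8769 (P = √((7398 + 9589) + 18089) = √(16987 + 18089) = √35076 = 2*√8769 ≈ 187.29)
1/(-52607 + P) = 1/(-52607 + 2*√8769)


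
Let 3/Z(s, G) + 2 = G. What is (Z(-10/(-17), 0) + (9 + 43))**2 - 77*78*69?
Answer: -1647455/4 ≈ -4.1186e+5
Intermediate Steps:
Z(s, G) = 3/(-2 + G)
(Z(-10/(-17), 0) + (9 + 43))**2 - 77*78*69 = (3/(-2 + 0) + (9 + 43))**2 - 77*78*69 = (3/(-2) + 52)**2 - 6006*69 = (3*(-1/2) + 52)**2 - 1*414414 = (-3/2 + 52)**2 - 414414 = (101/2)**2 - 414414 = 10201/4 - 414414 = -1647455/4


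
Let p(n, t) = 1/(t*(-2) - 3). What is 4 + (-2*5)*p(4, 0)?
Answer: 22/3 ≈ 7.3333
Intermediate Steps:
p(n, t) = 1/(-3 - 2*t) (p(n, t) = 1/(-2*t - 3) = 1/(-3 - 2*t))
4 + (-2*5)*p(4, 0) = 4 + (-2*5)*(-1/(3 + 2*0)) = 4 - (-10)/(3 + 0) = 4 - (-10)/3 = 4 - 10*(-1/3) = 4 + 10/3 = 22/3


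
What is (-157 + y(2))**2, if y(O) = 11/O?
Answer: 91809/4 ≈ 22952.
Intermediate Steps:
(-157 + y(2))**2 = (-157 + 11/2)**2 = (-303/2)**2 = 91809/4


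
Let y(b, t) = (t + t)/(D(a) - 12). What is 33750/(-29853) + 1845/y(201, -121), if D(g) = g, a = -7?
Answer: 115369935/802714 ≈ 143.72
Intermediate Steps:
y(b, t) = -2*t/19 (y(b, t) = (t + t)/(-7 - 12) = (2*t)/(-19) = (2*t)*(-1/19) = -2*t/19)
33750/(-29853) + 1845/y(201, -121) = 33750/(-29853) + 1845/((-2/19*(-121))) = 33750*(-1/29853) + 1845/(242/19) = -3750/3317 + 1845*(19/242) = -3750/3317 + 35055/242 = 115369935/802714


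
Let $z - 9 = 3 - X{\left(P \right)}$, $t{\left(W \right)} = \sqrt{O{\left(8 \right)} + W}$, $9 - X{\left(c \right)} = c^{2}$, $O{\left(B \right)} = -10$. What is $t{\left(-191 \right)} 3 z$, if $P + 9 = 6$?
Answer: $36 i \sqrt{201} \approx 510.39 i$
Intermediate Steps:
$P = -3$ ($P = -9 + 6 = -3$)
$X{\left(c \right)} = 9 - c^{2}$
$t{\left(W \right)} = \sqrt{-10 + W}$
$z = 12$ ($z = 9 + \left(3 - \left(9 - \left(-3\right)^{2}\right)\right) = 9 + \left(3 - \left(9 - 9\right)\right) = 9 + \left(3 - 0\right) = 9 + \left(3 + 0\right) = 9 + 3 = 12$)
$t{\left(-191 \right)} 3 z = \sqrt{-10 - 191} \cdot 3 \cdot 12 = \sqrt{-201} \cdot 36 = i \sqrt{201} \cdot 36 = 36 i \sqrt{201}$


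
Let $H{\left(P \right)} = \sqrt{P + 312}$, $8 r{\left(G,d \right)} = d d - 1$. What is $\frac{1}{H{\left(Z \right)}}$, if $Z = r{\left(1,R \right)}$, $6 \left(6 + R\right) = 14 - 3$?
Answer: $\frac{12 \sqrt{180890}}{90445} \approx 0.056429$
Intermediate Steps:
$R = - \frac{25}{6}$ ($R = -6 + \frac{14 - 3}{6} = -6 + \frac{1}{6} \cdot 11 = -6 + \frac{11}{6} = - \frac{25}{6} \approx -4.1667$)
$r{\left(G,d \right)} = - \frac{1}{8} + \frac{d^{2}}{8}$ ($r{\left(G,d \right)} = \frac{d d - 1}{8} = \frac{d^{2} - 1}{8} = \frac{-1 + d^{2}}{8} = - \frac{1}{8} + \frac{d^{2}}{8}$)
$Z = \frac{589}{288}$ ($Z = - \frac{1}{8} + \frac{\left(- \frac{25}{6}\right)^{2}}{8} = - \frac{1}{8} + \frac{1}{8} \cdot \frac{625}{36} = - \frac{1}{8} + \frac{625}{288} = \frac{589}{288} \approx 2.0451$)
$H{\left(P \right)} = \sqrt{312 + P}$
$\frac{1}{H{\left(Z \right)}} = \frac{1}{\sqrt{312 + \frac{589}{288}}} = \frac{1}{\sqrt{\frac{90445}{288}}} = \frac{1}{\frac{1}{24} \sqrt{180890}} = \frac{12 \sqrt{180890}}{90445}$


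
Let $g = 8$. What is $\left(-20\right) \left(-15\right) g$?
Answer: $2400$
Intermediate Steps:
$\left(-20\right) \left(-15\right) g = \left(-20\right) \left(-15\right) 8 = 300 \cdot 8 = 2400$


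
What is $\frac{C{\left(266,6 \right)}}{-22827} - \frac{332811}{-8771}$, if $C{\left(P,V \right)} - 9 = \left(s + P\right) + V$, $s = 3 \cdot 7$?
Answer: $\frac{1084918265}{28602231} \approx 37.931$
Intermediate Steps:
$s = 21$
$C{\left(P,V \right)} = 30 + P + V$ ($C{\left(P,V \right)} = 9 + \left(\left(21 + P\right) + V\right) = 9 + \left(21 + P + V\right) = 30 + P + V$)
$\frac{C{\left(266,6 \right)}}{-22827} - \frac{332811}{-8771} = \frac{30 + 266 + 6}{-22827} - \frac{332811}{-8771} = 302 \left(- \frac{1}{22827}\right) - - \frac{332811}{8771} = - \frac{302}{22827} + \frac{332811}{8771} = \frac{1084918265}{28602231}$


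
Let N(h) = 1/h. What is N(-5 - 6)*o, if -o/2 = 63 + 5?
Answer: 136/11 ≈ 12.364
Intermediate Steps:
o = -136 (o = -2*(63 + 5) = -2*68 = -136)
N(-5 - 6)*o = -136/(-5 - 6) = -136/(-11) = -1/11*(-136) = 136/11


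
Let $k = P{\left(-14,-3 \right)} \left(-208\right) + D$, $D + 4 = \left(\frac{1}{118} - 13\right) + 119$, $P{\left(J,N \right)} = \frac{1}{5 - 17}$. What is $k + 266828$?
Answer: $\frac{94499359}{354} \approx 2.6695 \cdot 10^{5}$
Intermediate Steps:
$P{\left(J,N \right)} = - \frac{1}{12}$ ($P{\left(J,N \right)} = \frac{1}{-12} = - \frac{1}{12}$)
$D = \frac{12037}{118}$ ($D = -4 + \left(\left(\frac{1}{118} - 13\right) + 119\right) = -4 + \left(- \frac{1533}{118} + 119\right) = -4 + \frac{12509}{118} = \frac{12037}{118} \approx 102.01$)
$k = \frac{42247}{354}$ ($k = \left(- \frac{1}{12}\right) \left(-208\right) + \frac{12037}{118} = \frac{52}{3} + \frac{12037}{118} = \frac{42247}{354} \approx 119.34$)
$k + 266828 = \frac{42247}{354} + 266828 = \frac{94499359}{354}$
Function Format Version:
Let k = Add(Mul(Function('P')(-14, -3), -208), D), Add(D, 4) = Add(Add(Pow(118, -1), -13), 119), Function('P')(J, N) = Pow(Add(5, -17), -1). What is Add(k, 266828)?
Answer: Rational(94499359, 354) ≈ 2.6695e+5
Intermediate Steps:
Function('P')(J, N) = Rational(-1, 12) (Function('P')(J, N) = Pow(-12, -1) = Rational(-1, 12))
D = Rational(12037, 118) (D = Add(-4, Add(Add(Pow(118, -1), -13), 119)) = Add(-4, Add(Add(Rational(1, 118), -13), 119)) = Add(-4, Add(Rational(-1533, 118), 119)) = Add(-4, Rational(12509, 118)) = Rational(12037, 118) ≈ 102.01)
k = Rational(42247, 354) (k = Add(Mul(Rational(-1, 12), -208), Rational(12037, 118)) = Add(Rational(52, 3), Rational(12037, 118)) = Rational(42247, 354) ≈ 119.34)
Add(k, 266828) = Add(Rational(42247, 354), 266828) = Rational(94499359, 354)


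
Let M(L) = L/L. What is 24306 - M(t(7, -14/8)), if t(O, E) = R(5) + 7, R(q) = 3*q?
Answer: 24305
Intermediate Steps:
t(O, E) = 22 (t(O, E) = 3*5 + 7 = 15 + 7 = 22)
M(L) = 1
24306 - M(t(7, -14/8)) = 24306 - 1*1 = 24306 - 1 = 24305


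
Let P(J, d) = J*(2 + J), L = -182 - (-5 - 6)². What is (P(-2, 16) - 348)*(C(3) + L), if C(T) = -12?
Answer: 109620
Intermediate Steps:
L = -303 (L = -182 - 1*(-11)² = -182 - 1*121 = -182 - 121 = -303)
(P(-2, 16) - 348)*(C(3) + L) = (-2*(2 - 2) - 348)*(-12 - 303) = (-2*0 - 348)*(-315) = (0 - 348)*(-315) = -348*(-315) = 109620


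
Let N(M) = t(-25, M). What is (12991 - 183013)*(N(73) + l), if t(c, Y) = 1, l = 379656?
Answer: -64550042454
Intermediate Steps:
N(M) = 1
(12991 - 183013)*(N(73) + l) = (12991 - 183013)*(1 + 379656) = -170022*379657 = -64550042454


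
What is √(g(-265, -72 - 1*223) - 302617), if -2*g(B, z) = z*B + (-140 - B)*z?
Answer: I*√323267 ≈ 568.57*I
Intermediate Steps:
g(B, z) = -B*z/2 - z*(-140 - B)/2 (g(B, z) = -(z*B + (-140 - B)*z)/2 = -(B*z + z*(-140 - B))/2 = -B*z/2 - z*(-140 - B)/2)
√(g(-265, -72 - 1*223) - 302617) = √(70*(-72 - 1*223) - 302617) = √(70*(-72 - 223) - 302617) = √(70*(-295) - 302617) = √(-20650 - 302617) = √(-323267) = I*√323267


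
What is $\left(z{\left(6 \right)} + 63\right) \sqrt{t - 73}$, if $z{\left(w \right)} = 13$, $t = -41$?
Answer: $76 i \sqrt{114} \approx 811.46 i$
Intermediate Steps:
$\left(z{\left(6 \right)} + 63\right) \sqrt{t - 73} = \left(13 + 63\right) \sqrt{-41 - 73} = 76 \sqrt{-114} = 76 i \sqrt{114}$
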